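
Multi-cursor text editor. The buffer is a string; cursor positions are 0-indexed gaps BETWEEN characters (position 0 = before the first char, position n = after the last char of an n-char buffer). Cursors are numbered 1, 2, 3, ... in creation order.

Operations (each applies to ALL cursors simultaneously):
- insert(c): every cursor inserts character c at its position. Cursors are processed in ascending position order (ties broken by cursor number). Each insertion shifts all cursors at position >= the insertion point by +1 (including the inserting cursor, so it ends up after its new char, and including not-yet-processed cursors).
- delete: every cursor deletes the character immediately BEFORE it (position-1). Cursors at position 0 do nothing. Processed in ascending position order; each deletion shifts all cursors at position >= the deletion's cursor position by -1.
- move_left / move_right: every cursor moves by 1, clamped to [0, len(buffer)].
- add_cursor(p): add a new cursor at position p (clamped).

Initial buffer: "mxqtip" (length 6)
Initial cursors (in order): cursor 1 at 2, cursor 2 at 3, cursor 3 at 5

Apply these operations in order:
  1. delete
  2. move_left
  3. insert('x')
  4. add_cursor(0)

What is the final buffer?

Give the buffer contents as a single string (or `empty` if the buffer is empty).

Answer: xxmxtp

Derivation:
After op 1 (delete): buffer="mtp" (len 3), cursors c1@1 c2@1 c3@2, authorship ...
After op 2 (move_left): buffer="mtp" (len 3), cursors c1@0 c2@0 c3@1, authorship ...
After op 3 (insert('x')): buffer="xxmxtp" (len 6), cursors c1@2 c2@2 c3@4, authorship 12.3..
After op 4 (add_cursor(0)): buffer="xxmxtp" (len 6), cursors c4@0 c1@2 c2@2 c3@4, authorship 12.3..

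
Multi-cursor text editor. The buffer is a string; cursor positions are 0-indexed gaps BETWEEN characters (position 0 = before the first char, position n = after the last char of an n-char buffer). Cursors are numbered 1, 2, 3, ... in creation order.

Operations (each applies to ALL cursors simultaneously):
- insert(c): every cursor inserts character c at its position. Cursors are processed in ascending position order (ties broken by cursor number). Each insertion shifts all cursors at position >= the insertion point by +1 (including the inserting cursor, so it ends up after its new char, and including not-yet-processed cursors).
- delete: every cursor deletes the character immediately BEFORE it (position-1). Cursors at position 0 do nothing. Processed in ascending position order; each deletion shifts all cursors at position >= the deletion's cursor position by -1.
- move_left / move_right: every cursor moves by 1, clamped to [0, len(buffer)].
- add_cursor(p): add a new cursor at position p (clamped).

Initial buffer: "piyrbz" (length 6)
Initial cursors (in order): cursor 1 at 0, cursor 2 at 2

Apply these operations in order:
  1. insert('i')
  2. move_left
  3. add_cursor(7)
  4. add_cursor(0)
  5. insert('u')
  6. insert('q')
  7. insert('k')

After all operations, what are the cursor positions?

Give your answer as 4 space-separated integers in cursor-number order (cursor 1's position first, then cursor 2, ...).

Answer: 6 12 19 6

Derivation:
After op 1 (insert('i')): buffer="ipiiyrbz" (len 8), cursors c1@1 c2@4, authorship 1..2....
After op 2 (move_left): buffer="ipiiyrbz" (len 8), cursors c1@0 c2@3, authorship 1..2....
After op 3 (add_cursor(7)): buffer="ipiiyrbz" (len 8), cursors c1@0 c2@3 c3@7, authorship 1..2....
After op 4 (add_cursor(0)): buffer="ipiiyrbz" (len 8), cursors c1@0 c4@0 c2@3 c3@7, authorship 1..2....
After op 5 (insert('u')): buffer="uuipiuiyrbuz" (len 12), cursors c1@2 c4@2 c2@6 c3@11, authorship 141..22...3.
After op 6 (insert('q')): buffer="uuqqipiuqiyrbuqz" (len 16), cursors c1@4 c4@4 c2@9 c3@15, authorship 14141..222...33.
After op 7 (insert('k')): buffer="uuqqkkipiuqkiyrbuqkz" (len 20), cursors c1@6 c4@6 c2@12 c3@19, authorship 1414141..2222...333.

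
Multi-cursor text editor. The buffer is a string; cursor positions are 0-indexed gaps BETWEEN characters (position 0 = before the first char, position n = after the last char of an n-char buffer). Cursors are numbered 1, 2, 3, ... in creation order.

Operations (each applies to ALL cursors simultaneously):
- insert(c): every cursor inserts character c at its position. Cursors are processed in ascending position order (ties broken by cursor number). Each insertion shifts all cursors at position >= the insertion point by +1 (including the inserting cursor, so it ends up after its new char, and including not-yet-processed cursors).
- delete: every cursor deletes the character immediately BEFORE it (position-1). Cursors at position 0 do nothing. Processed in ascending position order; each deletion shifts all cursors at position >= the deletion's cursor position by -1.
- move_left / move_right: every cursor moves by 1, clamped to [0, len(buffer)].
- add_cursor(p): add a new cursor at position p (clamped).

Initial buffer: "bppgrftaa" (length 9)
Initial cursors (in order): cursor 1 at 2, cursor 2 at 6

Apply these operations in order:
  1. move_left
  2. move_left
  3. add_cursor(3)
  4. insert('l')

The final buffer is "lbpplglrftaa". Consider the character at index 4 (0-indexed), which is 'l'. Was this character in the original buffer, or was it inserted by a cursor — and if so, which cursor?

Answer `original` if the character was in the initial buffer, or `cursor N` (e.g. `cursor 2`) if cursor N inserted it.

Answer: cursor 3

Derivation:
After op 1 (move_left): buffer="bppgrftaa" (len 9), cursors c1@1 c2@5, authorship .........
After op 2 (move_left): buffer="bppgrftaa" (len 9), cursors c1@0 c2@4, authorship .........
After op 3 (add_cursor(3)): buffer="bppgrftaa" (len 9), cursors c1@0 c3@3 c2@4, authorship .........
After op 4 (insert('l')): buffer="lbpplglrftaa" (len 12), cursors c1@1 c3@5 c2@7, authorship 1...3.2.....
Authorship (.=original, N=cursor N): 1 . . . 3 . 2 . . . . .
Index 4: author = 3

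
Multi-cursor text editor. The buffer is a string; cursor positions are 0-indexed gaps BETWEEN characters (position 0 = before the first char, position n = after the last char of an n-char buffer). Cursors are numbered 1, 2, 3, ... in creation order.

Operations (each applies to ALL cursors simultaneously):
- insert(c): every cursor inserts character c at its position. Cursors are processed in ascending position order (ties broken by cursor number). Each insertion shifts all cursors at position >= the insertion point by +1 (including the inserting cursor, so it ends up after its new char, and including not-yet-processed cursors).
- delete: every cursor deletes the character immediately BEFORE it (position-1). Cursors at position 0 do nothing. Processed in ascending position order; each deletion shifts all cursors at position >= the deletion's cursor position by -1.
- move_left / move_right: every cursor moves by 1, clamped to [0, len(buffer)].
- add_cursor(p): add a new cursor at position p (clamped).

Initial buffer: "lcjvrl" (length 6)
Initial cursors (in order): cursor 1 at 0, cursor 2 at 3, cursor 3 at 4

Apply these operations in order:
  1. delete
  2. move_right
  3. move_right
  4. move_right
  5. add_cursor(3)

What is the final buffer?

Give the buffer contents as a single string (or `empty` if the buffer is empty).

Answer: lcrl

Derivation:
After op 1 (delete): buffer="lcrl" (len 4), cursors c1@0 c2@2 c3@2, authorship ....
After op 2 (move_right): buffer="lcrl" (len 4), cursors c1@1 c2@3 c3@3, authorship ....
After op 3 (move_right): buffer="lcrl" (len 4), cursors c1@2 c2@4 c3@4, authorship ....
After op 4 (move_right): buffer="lcrl" (len 4), cursors c1@3 c2@4 c3@4, authorship ....
After op 5 (add_cursor(3)): buffer="lcrl" (len 4), cursors c1@3 c4@3 c2@4 c3@4, authorship ....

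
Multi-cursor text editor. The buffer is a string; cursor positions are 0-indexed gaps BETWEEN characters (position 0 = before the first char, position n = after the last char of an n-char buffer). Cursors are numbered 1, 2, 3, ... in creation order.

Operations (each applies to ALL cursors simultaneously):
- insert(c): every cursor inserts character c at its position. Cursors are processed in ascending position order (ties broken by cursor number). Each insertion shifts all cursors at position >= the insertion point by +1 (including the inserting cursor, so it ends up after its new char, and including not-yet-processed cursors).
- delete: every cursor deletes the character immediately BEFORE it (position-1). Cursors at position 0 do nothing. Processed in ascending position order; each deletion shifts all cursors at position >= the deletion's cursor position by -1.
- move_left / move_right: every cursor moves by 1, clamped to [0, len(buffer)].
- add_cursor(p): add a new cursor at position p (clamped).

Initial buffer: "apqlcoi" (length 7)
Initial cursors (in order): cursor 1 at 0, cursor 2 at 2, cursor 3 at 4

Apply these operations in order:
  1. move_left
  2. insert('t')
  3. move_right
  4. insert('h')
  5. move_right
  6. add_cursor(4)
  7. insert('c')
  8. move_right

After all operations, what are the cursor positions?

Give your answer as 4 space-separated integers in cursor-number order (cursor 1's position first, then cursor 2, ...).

After op 1 (move_left): buffer="apqlcoi" (len 7), cursors c1@0 c2@1 c3@3, authorship .......
After op 2 (insert('t')): buffer="tatpqtlcoi" (len 10), cursors c1@1 c2@3 c3@6, authorship 1.2..3....
After op 3 (move_right): buffer="tatpqtlcoi" (len 10), cursors c1@2 c2@4 c3@7, authorship 1.2..3....
After op 4 (insert('h')): buffer="tahtphqtlhcoi" (len 13), cursors c1@3 c2@6 c3@10, authorship 1.12.2.3.3...
After op 5 (move_right): buffer="tahtphqtlhcoi" (len 13), cursors c1@4 c2@7 c3@11, authorship 1.12.2.3.3...
After op 6 (add_cursor(4)): buffer="tahtphqtlhcoi" (len 13), cursors c1@4 c4@4 c2@7 c3@11, authorship 1.12.2.3.3...
After op 7 (insert('c')): buffer="tahtccphqctlhccoi" (len 17), cursors c1@6 c4@6 c2@10 c3@15, authorship 1.1214.2.23.3.3..
After op 8 (move_right): buffer="tahtccphqctlhccoi" (len 17), cursors c1@7 c4@7 c2@11 c3@16, authorship 1.1214.2.23.3.3..

Answer: 7 11 16 7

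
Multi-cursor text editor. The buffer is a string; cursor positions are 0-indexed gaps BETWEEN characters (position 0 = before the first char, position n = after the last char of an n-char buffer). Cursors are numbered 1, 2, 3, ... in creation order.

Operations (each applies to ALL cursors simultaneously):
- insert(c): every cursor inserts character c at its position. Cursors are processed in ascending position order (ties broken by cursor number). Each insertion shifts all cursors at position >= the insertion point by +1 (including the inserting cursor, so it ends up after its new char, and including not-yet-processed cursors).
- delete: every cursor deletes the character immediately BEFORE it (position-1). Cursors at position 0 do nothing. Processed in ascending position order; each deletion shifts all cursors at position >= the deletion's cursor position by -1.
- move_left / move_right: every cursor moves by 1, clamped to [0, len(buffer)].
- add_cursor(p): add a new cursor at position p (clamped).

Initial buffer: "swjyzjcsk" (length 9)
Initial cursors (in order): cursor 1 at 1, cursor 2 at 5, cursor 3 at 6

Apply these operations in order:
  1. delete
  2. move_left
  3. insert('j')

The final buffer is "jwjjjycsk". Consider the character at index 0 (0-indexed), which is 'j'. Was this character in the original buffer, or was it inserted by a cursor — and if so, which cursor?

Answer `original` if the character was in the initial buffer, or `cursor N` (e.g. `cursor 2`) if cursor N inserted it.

Answer: cursor 1

Derivation:
After op 1 (delete): buffer="wjycsk" (len 6), cursors c1@0 c2@3 c3@3, authorship ......
After op 2 (move_left): buffer="wjycsk" (len 6), cursors c1@0 c2@2 c3@2, authorship ......
After op 3 (insert('j')): buffer="jwjjjycsk" (len 9), cursors c1@1 c2@5 c3@5, authorship 1..23....
Authorship (.=original, N=cursor N): 1 . . 2 3 . . . .
Index 0: author = 1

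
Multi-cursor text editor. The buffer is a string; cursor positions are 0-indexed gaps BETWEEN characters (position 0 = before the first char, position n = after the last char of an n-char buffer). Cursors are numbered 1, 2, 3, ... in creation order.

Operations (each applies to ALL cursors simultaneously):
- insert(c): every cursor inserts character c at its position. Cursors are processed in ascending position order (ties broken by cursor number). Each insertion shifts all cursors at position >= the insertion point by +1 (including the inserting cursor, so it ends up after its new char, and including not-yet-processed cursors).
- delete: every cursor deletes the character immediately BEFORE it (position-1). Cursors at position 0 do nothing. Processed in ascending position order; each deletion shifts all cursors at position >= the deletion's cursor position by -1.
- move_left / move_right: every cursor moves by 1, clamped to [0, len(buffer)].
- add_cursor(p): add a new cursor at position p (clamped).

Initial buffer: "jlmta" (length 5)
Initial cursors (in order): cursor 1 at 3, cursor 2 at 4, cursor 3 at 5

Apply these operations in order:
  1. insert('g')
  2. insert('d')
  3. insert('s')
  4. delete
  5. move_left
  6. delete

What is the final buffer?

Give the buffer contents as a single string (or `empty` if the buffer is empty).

Answer: jlmdtdad

Derivation:
After op 1 (insert('g')): buffer="jlmgtgag" (len 8), cursors c1@4 c2@6 c3@8, authorship ...1.2.3
After op 2 (insert('d')): buffer="jlmgdtgdagd" (len 11), cursors c1@5 c2@8 c3@11, authorship ...11.22.33
After op 3 (insert('s')): buffer="jlmgdstgdsagds" (len 14), cursors c1@6 c2@10 c3@14, authorship ...111.222.333
After op 4 (delete): buffer="jlmgdtgdagd" (len 11), cursors c1@5 c2@8 c3@11, authorship ...11.22.33
After op 5 (move_left): buffer="jlmgdtgdagd" (len 11), cursors c1@4 c2@7 c3@10, authorship ...11.22.33
After op 6 (delete): buffer="jlmdtdad" (len 8), cursors c1@3 c2@5 c3@7, authorship ...1.2.3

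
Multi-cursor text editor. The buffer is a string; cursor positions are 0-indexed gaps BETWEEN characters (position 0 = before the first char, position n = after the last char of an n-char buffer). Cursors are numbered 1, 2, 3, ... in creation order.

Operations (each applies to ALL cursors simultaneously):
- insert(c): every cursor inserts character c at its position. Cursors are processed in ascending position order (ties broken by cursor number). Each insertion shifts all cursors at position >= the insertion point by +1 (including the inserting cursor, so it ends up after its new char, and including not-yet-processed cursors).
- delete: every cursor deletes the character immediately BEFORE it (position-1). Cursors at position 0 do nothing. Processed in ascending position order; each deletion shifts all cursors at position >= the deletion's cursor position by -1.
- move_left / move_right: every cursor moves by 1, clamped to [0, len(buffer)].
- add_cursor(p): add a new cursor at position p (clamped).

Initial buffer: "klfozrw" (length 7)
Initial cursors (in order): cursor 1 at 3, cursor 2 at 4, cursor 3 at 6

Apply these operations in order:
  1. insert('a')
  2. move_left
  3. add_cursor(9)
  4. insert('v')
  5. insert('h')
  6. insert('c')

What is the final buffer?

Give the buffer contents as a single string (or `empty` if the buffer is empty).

Answer: klfvhcaovhcazrvhcavhcw

Derivation:
After op 1 (insert('a')): buffer="klfaoazraw" (len 10), cursors c1@4 c2@6 c3@9, authorship ...1.2..3.
After op 2 (move_left): buffer="klfaoazraw" (len 10), cursors c1@3 c2@5 c3@8, authorship ...1.2..3.
After op 3 (add_cursor(9)): buffer="klfaoazraw" (len 10), cursors c1@3 c2@5 c3@8 c4@9, authorship ...1.2..3.
After op 4 (insert('v')): buffer="klfvaovazrvavw" (len 14), cursors c1@4 c2@7 c3@11 c4@13, authorship ...11.22..334.
After op 5 (insert('h')): buffer="klfvhaovhazrvhavhw" (len 18), cursors c1@5 c2@9 c3@14 c4@17, authorship ...111.222..33344.
After op 6 (insert('c')): buffer="klfvhcaovhcazrvhcavhcw" (len 22), cursors c1@6 c2@11 c3@17 c4@21, authorship ...1111.2222..3333444.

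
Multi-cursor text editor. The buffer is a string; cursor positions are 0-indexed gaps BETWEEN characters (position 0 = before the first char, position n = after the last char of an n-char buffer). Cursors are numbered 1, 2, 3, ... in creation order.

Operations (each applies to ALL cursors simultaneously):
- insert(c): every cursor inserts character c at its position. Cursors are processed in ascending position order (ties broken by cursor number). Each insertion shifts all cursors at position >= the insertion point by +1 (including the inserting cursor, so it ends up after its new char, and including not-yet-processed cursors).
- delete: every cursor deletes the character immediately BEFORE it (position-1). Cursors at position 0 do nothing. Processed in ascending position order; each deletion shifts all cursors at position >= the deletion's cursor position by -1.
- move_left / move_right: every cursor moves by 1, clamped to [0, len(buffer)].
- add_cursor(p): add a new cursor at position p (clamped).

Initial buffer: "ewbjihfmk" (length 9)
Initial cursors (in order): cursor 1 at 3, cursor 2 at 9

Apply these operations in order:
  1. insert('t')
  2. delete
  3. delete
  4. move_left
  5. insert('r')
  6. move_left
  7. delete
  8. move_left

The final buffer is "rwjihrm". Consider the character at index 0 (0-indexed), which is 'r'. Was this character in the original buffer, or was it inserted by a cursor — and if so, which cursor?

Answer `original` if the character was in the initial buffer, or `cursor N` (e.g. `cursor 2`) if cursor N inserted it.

After op 1 (insert('t')): buffer="ewbtjihfmkt" (len 11), cursors c1@4 c2@11, authorship ...1......2
After op 2 (delete): buffer="ewbjihfmk" (len 9), cursors c1@3 c2@9, authorship .........
After op 3 (delete): buffer="ewjihfm" (len 7), cursors c1@2 c2@7, authorship .......
After op 4 (move_left): buffer="ewjihfm" (len 7), cursors c1@1 c2@6, authorship .......
After op 5 (insert('r')): buffer="erwjihfrm" (len 9), cursors c1@2 c2@8, authorship .1.....2.
After op 6 (move_left): buffer="erwjihfrm" (len 9), cursors c1@1 c2@7, authorship .1.....2.
After op 7 (delete): buffer="rwjihrm" (len 7), cursors c1@0 c2@5, authorship 1....2.
After op 8 (move_left): buffer="rwjihrm" (len 7), cursors c1@0 c2@4, authorship 1....2.
Authorship (.=original, N=cursor N): 1 . . . . 2 .
Index 0: author = 1

Answer: cursor 1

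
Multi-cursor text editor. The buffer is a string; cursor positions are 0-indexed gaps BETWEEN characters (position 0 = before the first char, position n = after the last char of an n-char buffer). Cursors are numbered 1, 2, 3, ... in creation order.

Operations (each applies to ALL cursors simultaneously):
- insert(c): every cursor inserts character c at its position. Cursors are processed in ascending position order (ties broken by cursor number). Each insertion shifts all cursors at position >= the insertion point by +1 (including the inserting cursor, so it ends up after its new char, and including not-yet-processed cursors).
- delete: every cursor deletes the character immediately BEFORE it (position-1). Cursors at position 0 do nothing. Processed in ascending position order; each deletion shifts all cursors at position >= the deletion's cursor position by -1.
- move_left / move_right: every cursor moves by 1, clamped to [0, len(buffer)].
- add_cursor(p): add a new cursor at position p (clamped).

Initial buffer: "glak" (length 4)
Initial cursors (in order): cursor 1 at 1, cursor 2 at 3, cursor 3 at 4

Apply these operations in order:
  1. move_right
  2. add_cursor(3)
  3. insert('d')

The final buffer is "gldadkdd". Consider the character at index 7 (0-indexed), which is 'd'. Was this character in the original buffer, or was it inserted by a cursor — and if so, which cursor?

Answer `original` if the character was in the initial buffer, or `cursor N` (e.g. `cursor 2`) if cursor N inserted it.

Answer: cursor 3

Derivation:
After op 1 (move_right): buffer="glak" (len 4), cursors c1@2 c2@4 c3@4, authorship ....
After op 2 (add_cursor(3)): buffer="glak" (len 4), cursors c1@2 c4@3 c2@4 c3@4, authorship ....
After op 3 (insert('d')): buffer="gldadkdd" (len 8), cursors c1@3 c4@5 c2@8 c3@8, authorship ..1.4.23
Authorship (.=original, N=cursor N): . . 1 . 4 . 2 3
Index 7: author = 3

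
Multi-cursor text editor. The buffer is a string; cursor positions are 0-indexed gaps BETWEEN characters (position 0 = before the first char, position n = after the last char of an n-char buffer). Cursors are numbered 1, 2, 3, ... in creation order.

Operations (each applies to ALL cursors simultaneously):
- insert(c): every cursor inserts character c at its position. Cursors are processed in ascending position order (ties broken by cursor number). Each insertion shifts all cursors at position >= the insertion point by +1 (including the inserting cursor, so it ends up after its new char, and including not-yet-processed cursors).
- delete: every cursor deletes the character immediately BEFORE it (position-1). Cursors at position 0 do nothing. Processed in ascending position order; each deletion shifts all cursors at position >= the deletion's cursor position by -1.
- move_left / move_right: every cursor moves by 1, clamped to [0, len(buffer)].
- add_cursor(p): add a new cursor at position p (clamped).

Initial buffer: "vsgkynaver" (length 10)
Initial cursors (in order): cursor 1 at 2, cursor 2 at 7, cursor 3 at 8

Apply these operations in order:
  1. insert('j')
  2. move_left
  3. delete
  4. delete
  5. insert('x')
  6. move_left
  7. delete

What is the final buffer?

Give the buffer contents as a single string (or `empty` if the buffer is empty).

Answer: xjgkxjer

Derivation:
After op 1 (insert('j')): buffer="vsjgkynajvjer" (len 13), cursors c1@3 c2@9 c3@11, authorship ..1.....2.3..
After op 2 (move_left): buffer="vsjgkynajvjer" (len 13), cursors c1@2 c2@8 c3@10, authorship ..1.....2.3..
After op 3 (delete): buffer="vjgkynjjer" (len 10), cursors c1@1 c2@6 c3@7, authorship .1....23..
After op 4 (delete): buffer="jgkyjer" (len 7), cursors c1@0 c2@4 c3@4, authorship 1...3..
After op 5 (insert('x')): buffer="xjgkyxxjer" (len 10), cursors c1@1 c2@7 c3@7, authorship 11...233..
After op 6 (move_left): buffer="xjgkyxxjer" (len 10), cursors c1@0 c2@6 c3@6, authorship 11...233..
After op 7 (delete): buffer="xjgkxjer" (len 8), cursors c1@0 c2@4 c3@4, authorship 11..33..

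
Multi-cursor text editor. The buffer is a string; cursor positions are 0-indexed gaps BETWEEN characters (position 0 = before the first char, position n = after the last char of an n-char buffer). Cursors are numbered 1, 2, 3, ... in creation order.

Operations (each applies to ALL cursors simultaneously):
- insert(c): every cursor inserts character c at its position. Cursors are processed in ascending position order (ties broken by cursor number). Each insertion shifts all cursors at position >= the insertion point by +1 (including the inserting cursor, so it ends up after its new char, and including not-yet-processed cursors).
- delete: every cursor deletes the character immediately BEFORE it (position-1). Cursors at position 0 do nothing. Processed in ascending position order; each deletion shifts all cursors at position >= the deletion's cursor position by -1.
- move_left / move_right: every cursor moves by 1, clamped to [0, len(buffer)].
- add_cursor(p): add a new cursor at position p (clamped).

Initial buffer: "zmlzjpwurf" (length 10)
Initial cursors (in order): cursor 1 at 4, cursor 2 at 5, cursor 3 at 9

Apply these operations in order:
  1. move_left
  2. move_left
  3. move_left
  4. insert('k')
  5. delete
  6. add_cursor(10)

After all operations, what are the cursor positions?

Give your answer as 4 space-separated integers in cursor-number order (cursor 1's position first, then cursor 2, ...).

Answer: 1 2 6 10

Derivation:
After op 1 (move_left): buffer="zmlzjpwurf" (len 10), cursors c1@3 c2@4 c3@8, authorship ..........
After op 2 (move_left): buffer="zmlzjpwurf" (len 10), cursors c1@2 c2@3 c3@7, authorship ..........
After op 3 (move_left): buffer="zmlzjpwurf" (len 10), cursors c1@1 c2@2 c3@6, authorship ..........
After op 4 (insert('k')): buffer="zkmklzjpkwurf" (len 13), cursors c1@2 c2@4 c3@9, authorship .1.2....3....
After op 5 (delete): buffer="zmlzjpwurf" (len 10), cursors c1@1 c2@2 c3@6, authorship ..........
After op 6 (add_cursor(10)): buffer="zmlzjpwurf" (len 10), cursors c1@1 c2@2 c3@6 c4@10, authorship ..........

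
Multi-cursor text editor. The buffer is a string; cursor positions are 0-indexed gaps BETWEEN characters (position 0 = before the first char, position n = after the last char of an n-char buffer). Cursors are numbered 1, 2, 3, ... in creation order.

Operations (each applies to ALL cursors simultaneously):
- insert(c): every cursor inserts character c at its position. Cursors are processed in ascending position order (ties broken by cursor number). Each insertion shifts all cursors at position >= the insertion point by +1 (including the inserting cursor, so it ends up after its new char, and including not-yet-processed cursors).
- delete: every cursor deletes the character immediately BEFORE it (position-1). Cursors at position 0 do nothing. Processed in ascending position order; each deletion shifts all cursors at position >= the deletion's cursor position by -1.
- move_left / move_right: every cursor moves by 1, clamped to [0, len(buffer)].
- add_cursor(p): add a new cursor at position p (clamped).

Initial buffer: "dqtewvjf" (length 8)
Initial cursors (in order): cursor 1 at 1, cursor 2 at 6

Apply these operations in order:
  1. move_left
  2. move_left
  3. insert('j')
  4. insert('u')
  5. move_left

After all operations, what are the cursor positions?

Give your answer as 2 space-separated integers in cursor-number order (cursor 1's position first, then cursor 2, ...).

After op 1 (move_left): buffer="dqtewvjf" (len 8), cursors c1@0 c2@5, authorship ........
After op 2 (move_left): buffer="dqtewvjf" (len 8), cursors c1@0 c2@4, authorship ........
After op 3 (insert('j')): buffer="jdqtejwvjf" (len 10), cursors c1@1 c2@6, authorship 1....2....
After op 4 (insert('u')): buffer="judqtejuwvjf" (len 12), cursors c1@2 c2@8, authorship 11....22....
After op 5 (move_left): buffer="judqtejuwvjf" (len 12), cursors c1@1 c2@7, authorship 11....22....

Answer: 1 7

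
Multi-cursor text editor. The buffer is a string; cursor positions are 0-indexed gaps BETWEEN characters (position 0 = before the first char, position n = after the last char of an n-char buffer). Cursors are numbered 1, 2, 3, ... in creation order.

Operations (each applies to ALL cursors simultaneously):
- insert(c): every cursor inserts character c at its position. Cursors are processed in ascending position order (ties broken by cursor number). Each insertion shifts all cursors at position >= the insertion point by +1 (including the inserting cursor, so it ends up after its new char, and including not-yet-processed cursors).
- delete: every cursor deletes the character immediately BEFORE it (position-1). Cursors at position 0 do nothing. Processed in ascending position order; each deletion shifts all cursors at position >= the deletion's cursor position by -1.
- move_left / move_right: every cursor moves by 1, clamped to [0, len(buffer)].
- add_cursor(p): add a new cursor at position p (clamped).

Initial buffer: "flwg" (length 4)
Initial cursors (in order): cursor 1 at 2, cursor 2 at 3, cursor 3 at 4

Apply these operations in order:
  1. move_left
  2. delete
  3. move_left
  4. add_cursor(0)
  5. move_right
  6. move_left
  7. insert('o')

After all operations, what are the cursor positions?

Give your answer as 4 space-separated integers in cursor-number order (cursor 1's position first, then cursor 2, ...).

Answer: 4 4 4 4

Derivation:
After op 1 (move_left): buffer="flwg" (len 4), cursors c1@1 c2@2 c3@3, authorship ....
After op 2 (delete): buffer="g" (len 1), cursors c1@0 c2@0 c3@0, authorship .
After op 3 (move_left): buffer="g" (len 1), cursors c1@0 c2@0 c3@0, authorship .
After op 4 (add_cursor(0)): buffer="g" (len 1), cursors c1@0 c2@0 c3@0 c4@0, authorship .
After op 5 (move_right): buffer="g" (len 1), cursors c1@1 c2@1 c3@1 c4@1, authorship .
After op 6 (move_left): buffer="g" (len 1), cursors c1@0 c2@0 c3@0 c4@0, authorship .
After op 7 (insert('o')): buffer="oooog" (len 5), cursors c1@4 c2@4 c3@4 c4@4, authorship 1234.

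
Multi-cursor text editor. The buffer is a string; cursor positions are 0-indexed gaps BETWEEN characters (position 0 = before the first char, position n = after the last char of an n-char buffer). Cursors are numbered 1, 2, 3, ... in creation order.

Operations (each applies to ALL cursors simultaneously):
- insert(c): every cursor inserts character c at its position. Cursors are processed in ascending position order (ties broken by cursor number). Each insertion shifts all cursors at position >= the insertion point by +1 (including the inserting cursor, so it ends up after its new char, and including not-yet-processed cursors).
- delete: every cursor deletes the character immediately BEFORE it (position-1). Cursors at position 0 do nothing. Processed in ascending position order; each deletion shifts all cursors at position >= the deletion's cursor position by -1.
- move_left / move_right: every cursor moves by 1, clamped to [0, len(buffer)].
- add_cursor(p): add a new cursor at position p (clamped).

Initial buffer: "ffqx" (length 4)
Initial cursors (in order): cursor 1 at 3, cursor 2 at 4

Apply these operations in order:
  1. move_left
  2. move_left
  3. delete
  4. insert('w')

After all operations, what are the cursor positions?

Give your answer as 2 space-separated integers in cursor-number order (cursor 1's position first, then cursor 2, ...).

After op 1 (move_left): buffer="ffqx" (len 4), cursors c1@2 c2@3, authorship ....
After op 2 (move_left): buffer="ffqx" (len 4), cursors c1@1 c2@2, authorship ....
After op 3 (delete): buffer="qx" (len 2), cursors c1@0 c2@0, authorship ..
After op 4 (insert('w')): buffer="wwqx" (len 4), cursors c1@2 c2@2, authorship 12..

Answer: 2 2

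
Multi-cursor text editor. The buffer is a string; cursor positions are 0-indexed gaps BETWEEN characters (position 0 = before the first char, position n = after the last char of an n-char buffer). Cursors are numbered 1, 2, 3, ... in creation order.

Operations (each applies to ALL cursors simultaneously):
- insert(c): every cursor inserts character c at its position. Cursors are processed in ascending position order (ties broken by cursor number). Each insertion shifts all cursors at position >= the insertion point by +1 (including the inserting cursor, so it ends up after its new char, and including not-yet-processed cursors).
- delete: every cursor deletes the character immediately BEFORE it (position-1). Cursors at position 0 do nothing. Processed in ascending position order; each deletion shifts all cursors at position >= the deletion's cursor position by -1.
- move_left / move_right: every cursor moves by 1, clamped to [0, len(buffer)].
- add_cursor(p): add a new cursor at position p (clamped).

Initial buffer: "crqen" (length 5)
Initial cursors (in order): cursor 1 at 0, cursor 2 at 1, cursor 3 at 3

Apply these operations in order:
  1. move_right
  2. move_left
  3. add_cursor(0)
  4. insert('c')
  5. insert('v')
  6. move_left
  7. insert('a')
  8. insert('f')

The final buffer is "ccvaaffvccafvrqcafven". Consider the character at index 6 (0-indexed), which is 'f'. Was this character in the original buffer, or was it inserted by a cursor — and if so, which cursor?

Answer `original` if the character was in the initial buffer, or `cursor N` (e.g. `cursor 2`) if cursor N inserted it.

Answer: cursor 4

Derivation:
After op 1 (move_right): buffer="crqen" (len 5), cursors c1@1 c2@2 c3@4, authorship .....
After op 2 (move_left): buffer="crqen" (len 5), cursors c1@0 c2@1 c3@3, authorship .....
After op 3 (add_cursor(0)): buffer="crqen" (len 5), cursors c1@0 c4@0 c2@1 c3@3, authorship .....
After op 4 (insert('c')): buffer="ccccrqcen" (len 9), cursors c1@2 c4@2 c2@4 c3@7, authorship 14.2..3..
After op 5 (insert('v')): buffer="ccvvccvrqcven" (len 13), cursors c1@4 c4@4 c2@7 c3@11, authorship 1414.22..33..
After op 6 (move_left): buffer="ccvvccvrqcven" (len 13), cursors c1@3 c4@3 c2@6 c3@10, authorship 1414.22..33..
After op 7 (insert('a')): buffer="ccvaavccavrqcaven" (len 17), cursors c1@5 c4@5 c2@9 c3@14, authorship 141144.222..333..
After op 8 (insert('f')): buffer="ccvaaffvccafvrqcafven" (len 21), cursors c1@7 c4@7 c2@12 c3@18, authorship 14114144.2222..3333..
Authorship (.=original, N=cursor N): 1 4 1 1 4 1 4 4 . 2 2 2 2 . . 3 3 3 3 . .
Index 6: author = 4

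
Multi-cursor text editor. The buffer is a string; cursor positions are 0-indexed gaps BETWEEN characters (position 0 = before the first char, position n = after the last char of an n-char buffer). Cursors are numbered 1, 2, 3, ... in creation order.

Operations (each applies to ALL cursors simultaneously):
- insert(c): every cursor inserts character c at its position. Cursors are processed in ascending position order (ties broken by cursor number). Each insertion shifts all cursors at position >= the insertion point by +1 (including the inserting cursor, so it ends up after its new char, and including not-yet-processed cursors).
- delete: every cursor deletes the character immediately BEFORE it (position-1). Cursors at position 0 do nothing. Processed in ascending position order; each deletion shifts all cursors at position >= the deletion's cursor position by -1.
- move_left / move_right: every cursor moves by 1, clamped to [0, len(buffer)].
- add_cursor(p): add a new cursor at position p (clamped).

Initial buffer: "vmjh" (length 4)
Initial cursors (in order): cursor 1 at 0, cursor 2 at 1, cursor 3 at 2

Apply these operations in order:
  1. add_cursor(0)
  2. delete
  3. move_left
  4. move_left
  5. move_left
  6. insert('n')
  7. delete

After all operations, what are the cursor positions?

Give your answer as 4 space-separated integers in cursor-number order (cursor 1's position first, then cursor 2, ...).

Answer: 0 0 0 0

Derivation:
After op 1 (add_cursor(0)): buffer="vmjh" (len 4), cursors c1@0 c4@0 c2@1 c3@2, authorship ....
After op 2 (delete): buffer="jh" (len 2), cursors c1@0 c2@0 c3@0 c4@0, authorship ..
After op 3 (move_left): buffer="jh" (len 2), cursors c1@0 c2@0 c3@0 c4@0, authorship ..
After op 4 (move_left): buffer="jh" (len 2), cursors c1@0 c2@0 c3@0 c4@0, authorship ..
After op 5 (move_left): buffer="jh" (len 2), cursors c1@0 c2@0 c3@0 c4@0, authorship ..
After op 6 (insert('n')): buffer="nnnnjh" (len 6), cursors c1@4 c2@4 c3@4 c4@4, authorship 1234..
After op 7 (delete): buffer="jh" (len 2), cursors c1@0 c2@0 c3@0 c4@0, authorship ..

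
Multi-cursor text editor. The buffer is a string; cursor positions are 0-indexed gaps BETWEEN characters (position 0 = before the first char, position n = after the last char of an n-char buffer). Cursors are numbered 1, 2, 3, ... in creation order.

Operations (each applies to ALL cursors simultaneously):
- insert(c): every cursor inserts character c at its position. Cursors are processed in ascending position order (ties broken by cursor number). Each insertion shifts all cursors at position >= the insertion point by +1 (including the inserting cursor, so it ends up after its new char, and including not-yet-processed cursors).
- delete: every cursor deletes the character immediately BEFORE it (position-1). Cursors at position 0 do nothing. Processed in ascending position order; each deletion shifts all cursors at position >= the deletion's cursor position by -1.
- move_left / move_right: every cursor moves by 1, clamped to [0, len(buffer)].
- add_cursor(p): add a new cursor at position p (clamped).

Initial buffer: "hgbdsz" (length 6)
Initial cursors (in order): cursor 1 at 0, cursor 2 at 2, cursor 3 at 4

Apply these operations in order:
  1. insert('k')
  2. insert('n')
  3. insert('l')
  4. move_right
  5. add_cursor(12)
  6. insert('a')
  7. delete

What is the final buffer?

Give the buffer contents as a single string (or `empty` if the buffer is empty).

Answer: knlhgknlbdknlsz

Derivation:
After op 1 (insert('k')): buffer="khgkbdksz" (len 9), cursors c1@1 c2@4 c3@7, authorship 1..2..3..
After op 2 (insert('n')): buffer="knhgknbdknsz" (len 12), cursors c1@2 c2@6 c3@10, authorship 11..22..33..
After op 3 (insert('l')): buffer="knlhgknlbdknlsz" (len 15), cursors c1@3 c2@8 c3@13, authorship 111..222..333..
After op 4 (move_right): buffer="knlhgknlbdknlsz" (len 15), cursors c1@4 c2@9 c3@14, authorship 111..222..333..
After op 5 (add_cursor(12)): buffer="knlhgknlbdknlsz" (len 15), cursors c1@4 c2@9 c4@12 c3@14, authorship 111..222..333..
After op 6 (insert('a')): buffer="knlhagknlbadknalsaz" (len 19), cursors c1@5 c2@11 c4@15 c3@18, authorship 111.1.222.2.3343.3.
After op 7 (delete): buffer="knlhgknlbdknlsz" (len 15), cursors c1@4 c2@9 c4@12 c3@14, authorship 111..222..333..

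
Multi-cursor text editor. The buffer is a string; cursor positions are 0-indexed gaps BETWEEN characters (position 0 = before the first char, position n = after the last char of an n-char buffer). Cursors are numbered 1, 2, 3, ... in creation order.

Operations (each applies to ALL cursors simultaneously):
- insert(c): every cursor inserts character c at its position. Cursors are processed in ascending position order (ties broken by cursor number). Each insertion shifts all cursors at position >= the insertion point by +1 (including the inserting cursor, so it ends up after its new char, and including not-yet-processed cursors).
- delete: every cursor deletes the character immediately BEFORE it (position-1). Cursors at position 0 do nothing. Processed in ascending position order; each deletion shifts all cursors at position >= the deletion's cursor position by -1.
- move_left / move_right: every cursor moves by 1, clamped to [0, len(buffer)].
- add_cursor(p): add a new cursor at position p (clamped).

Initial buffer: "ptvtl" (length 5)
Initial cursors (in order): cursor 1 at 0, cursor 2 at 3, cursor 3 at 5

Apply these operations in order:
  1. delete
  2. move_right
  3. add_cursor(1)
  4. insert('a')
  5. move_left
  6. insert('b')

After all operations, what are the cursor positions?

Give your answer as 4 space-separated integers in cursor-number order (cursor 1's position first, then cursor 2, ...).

After op 1 (delete): buffer="ptt" (len 3), cursors c1@0 c2@2 c3@3, authorship ...
After op 2 (move_right): buffer="ptt" (len 3), cursors c1@1 c2@3 c3@3, authorship ...
After op 3 (add_cursor(1)): buffer="ptt" (len 3), cursors c1@1 c4@1 c2@3 c3@3, authorship ...
After op 4 (insert('a')): buffer="paattaa" (len 7), cursors c1@3 c4@3 c2@7 c3@7, authorship .14..23
After op 5 (move_left): buffer="paattaa" (len 7), cursors c1@2 c4@2 c2@6 c3@6, authorship .14..23
After op 6 (insert('b')): buffer="pabbattabba" (len 11), cursors c1@4 c4@4 c2@10 c3@10, authorship .1144..2233

Answer: 4 10 10 4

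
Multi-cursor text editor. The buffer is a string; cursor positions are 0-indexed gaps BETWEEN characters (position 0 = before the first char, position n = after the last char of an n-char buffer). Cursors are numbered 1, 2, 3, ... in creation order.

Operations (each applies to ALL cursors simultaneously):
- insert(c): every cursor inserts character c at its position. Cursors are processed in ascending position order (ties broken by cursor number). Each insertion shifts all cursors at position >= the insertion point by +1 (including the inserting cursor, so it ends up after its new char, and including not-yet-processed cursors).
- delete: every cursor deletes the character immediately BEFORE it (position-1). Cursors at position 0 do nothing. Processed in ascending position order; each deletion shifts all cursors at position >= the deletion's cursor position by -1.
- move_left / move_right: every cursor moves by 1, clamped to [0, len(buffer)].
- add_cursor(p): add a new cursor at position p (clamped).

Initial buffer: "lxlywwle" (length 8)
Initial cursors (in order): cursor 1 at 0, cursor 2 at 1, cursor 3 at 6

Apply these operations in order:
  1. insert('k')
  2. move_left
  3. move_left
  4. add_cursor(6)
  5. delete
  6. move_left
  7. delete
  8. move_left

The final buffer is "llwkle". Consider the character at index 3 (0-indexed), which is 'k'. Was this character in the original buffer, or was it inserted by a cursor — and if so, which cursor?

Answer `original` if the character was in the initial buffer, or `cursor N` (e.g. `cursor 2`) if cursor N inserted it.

Answer: cursor 3

Derivation:
After op 1 (insert('k')): buffer="klkxlywwkle" (len 11), cursors c1@1 c2@3 c3@9, authorship 1.2.....3..
After op 2 (move_left): buffer="klkxlywwkle" (len 11), cursors c1@0 c2@2 c3@8, authorship 1.2.....3..
After op 3 (move_left): buffer="klkxlywwkle" (len 11), cursors c1@0 c2@1 c3@7, authorship 1.2.....3..
After op 4 (add_cursor(6)): buffer="klkxlywwkle" (len 11), cursors c1@0 c2@1 c4@6 c3@7, authorship 1.2.....3..
After op 5 (delete): buffer="lkxlwkle" (len 8), cursors c1@0 c2@0 c3@4 c4@4, authorship .2...3..
After op 6 (move_left): buffer="lkxlwkle" (len 8), cursors c1@0 c2@0 c3@3 c4@3, authorship .2...3..
After op 7 (delete): buffer="llwkle" (len 6), cursors c1@0 c2@0 c3@1 c4@1, authorship ...3..
After op 8 (move_left): buffer="llwkle" (len 6), cursors c1@0 c2@0 c3@0 c4@0, authorship ...3..
Authorship (.=original, N=cursor N): . . . 3 . .
Index 3: author = 3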